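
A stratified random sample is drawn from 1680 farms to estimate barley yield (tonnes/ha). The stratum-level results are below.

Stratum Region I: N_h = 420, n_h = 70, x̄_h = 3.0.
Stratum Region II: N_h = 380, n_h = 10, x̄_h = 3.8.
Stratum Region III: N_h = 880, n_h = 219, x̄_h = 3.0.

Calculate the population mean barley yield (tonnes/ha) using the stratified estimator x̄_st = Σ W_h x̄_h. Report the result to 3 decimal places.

N = Σ N_h = 1680. Stratum weights W_h = N_h/N.
x̄_st = (420·3.0 + 380·3.8 + 880·3.0) / 1680 = 3.18095

x̄_st ≈ 3.181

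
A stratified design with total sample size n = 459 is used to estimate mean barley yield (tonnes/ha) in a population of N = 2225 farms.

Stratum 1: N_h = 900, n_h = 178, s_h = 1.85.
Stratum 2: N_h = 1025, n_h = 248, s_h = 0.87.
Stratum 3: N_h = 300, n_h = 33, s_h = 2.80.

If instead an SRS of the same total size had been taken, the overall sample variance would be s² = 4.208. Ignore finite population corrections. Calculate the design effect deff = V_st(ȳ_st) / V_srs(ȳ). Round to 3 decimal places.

V̂(ȳ_st) = Σ W_h² s_h²/n_h, with W_h = N_h/N and N = 2225:
  stratum 1: (900/2225)²·1.85²/178 = 0.00314593
  stratum 2: (1025/2225)²·0.87²/248 = 0.000647701
  stratum 3: (300/2225)²·2.80²/33 = 0.00431901
V_st = 0.00811264
V_srs = s²/n = 4.208/459 = 0.00916776
deff = V_st / V_srs = 0.00811264/0.00916776 = 0.8849

deff ≈ 0.885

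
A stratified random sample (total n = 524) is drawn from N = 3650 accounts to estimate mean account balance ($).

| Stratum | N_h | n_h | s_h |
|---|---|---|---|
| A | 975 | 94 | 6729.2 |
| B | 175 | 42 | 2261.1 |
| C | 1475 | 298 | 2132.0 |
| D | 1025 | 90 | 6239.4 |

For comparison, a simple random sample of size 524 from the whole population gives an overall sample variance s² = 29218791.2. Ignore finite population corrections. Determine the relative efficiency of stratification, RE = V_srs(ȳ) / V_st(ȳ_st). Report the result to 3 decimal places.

V̂(ȳ_st) = Σ W_h² s_h²/n_h, with W_h = N_h/N and N = 3650:
  stratum A: (975/3650)²·6729.2²/94 = 34373.4
  stratum B: (175/3650)²·2261.1²/42 = 279.821
  stratum C: (1475/3650)²·2132.0²/298 = 2490.9
  stratum D: (1025/3650)²·6239.4²/90 = 34111.8
V_st = 71256
V_srs = s²/n = 29218791.2/524 = 55761.1
Relative efficiency = V_srs / V_st = 55761.1/71256 = 0.7825

RE ≈ 0.783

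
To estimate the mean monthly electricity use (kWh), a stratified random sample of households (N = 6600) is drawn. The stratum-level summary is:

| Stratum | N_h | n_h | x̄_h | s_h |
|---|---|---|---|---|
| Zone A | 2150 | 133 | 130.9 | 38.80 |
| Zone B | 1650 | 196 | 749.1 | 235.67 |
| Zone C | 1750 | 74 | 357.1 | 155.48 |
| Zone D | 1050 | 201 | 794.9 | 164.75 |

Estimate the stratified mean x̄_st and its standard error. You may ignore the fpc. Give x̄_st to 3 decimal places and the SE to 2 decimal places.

x̄_st ≈ 451.064, SE ≈ 6.73

x̄_st = Σ W_h x̄_h = (2150·130.9 + 1650·749.1 + 1750·357.1 + 1050·794.9)/6600 = 451.06364
V̂(x̄_st) = Σ W_h² s_h²/n_h, with W_h = N_h/N and N = 6600:
  stratum Zone A: (2150/6600)²·38.80²/133 = 1.20116
  stratum Zone B: (1650/6600)²·235.67²/196 = 17.7106
  stratum Zone C: (1750/6600)²·155.48²/74 = 22.9671
  stratum Zone D: (1050/6600)²·164.75²/201 = 3.41779
V̂(x̄_st) = 45.2966
SE(x̄_st) = √45.2966 = 6.73027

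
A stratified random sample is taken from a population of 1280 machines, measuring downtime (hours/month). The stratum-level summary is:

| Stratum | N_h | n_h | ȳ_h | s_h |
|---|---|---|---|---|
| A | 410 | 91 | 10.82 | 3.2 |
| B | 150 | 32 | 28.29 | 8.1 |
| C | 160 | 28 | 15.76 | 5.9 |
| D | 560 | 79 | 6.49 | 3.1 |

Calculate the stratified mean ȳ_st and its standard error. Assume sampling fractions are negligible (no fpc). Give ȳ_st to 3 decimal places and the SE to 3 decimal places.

ȳ_st ≈ 11.590, SE ≈ 0.287

ȳ_st = Σ W_h ȳ_h = (410·10.82 + 150·28.29 + 160·15.76 + 560·6.49)/1280 = 11.59039
V̂(ȳ_st) = Σ W_h² s_h²/n_h, with W_h = N_h/N and N = 1280:
  stratum A: (410/1280)²·3.2²/91 = 0.0115453
  stratum B: (150/1280)²·8.1²/32 = 0.0281568
  stratum C: (160/1280)²·5.9²/28 = 0.0194252
  stratum D: (560/1280)²·3.1²/79 = 0.0232837
V̂(ȳ_st) = 0.082411
SE(ȳ_st) = √0.082411 = 0.287073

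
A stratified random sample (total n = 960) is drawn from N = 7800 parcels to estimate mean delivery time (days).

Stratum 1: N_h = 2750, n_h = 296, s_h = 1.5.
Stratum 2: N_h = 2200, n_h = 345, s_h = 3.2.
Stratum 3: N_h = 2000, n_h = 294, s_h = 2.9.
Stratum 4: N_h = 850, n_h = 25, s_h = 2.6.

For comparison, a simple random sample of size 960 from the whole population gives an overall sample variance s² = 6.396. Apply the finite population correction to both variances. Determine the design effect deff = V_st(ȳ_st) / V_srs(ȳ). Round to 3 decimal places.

deff ≈ 1.293

V̂(ȳ_st) = Σ W_h² (1 − n_h/N_h) s_h²/n_h, with W_h = N_h/N and N = 7800:
  stratum 1: (2750/7800)²·(1 − 296/2750)·1.5²/296 = 0.000843158
  stratum 2: (2200/7800)²·(1 − 345/2200)·3.2²/345 = 0.00199094
  stratum 3: (2000/7800)²·(1 − 294/2000)·2.9²/294 = 0.00160424
  stratum 4: (850/7800)²·(1 − 25/850)·2.6²/25 = 0.00311667
V_st = 0.007555
V_srs = (1 − 960/7800)·6.396/960 = 0.0058425
deff = V_st / V_srs = 0.007555/0.0058425 = 1.2931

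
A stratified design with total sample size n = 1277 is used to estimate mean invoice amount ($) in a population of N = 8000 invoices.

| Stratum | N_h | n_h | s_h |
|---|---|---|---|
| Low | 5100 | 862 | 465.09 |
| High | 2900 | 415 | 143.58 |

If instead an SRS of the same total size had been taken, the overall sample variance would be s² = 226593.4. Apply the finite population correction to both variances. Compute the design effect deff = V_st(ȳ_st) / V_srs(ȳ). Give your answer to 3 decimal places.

deff ≈ 0.606

V̂(ȳ_st) = Σ W_h² (1 − n_h/N_h) s_h²/n_h, with W_h = N_h/N and N = 8000:
  stratum Low: (5100/8000)²·(1 − 862/5100)·465.09²/862 = 84.7457
  stratum High: (2900/8000)²·(1 − 415/2900)·143.58²/415 = 5.59351
V_st = 90.3393
V_srs = (1 − 1277/8000)·226593.4/1277 = 149.118
deff = V_st / V_srs = 90.3393/149.118 = 0.6058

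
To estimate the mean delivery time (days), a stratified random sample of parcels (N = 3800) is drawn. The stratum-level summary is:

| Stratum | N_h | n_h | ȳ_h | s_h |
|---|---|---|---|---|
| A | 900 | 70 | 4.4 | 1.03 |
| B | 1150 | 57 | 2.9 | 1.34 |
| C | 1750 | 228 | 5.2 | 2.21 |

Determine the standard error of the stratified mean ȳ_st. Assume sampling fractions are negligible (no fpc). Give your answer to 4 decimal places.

V̂(ȳ_st) = Σ W_h² s_h²/n_h, with W_h = N_h/N and N = 3800:
  stratum A: (900/3800)²·1.03²/70 = 0.000850147
  stratum B: (1150/3800)²·1.34²/57 = 0.00288512
  stratum C: (1750/3800)²·2.21²/228 = 0.00454317
V̂(ȳ_st) = 0.00827843
SE(ȳ_st) = √0.00827843 = 0.0909859

SE(ȳ_st) ≈ 0.0910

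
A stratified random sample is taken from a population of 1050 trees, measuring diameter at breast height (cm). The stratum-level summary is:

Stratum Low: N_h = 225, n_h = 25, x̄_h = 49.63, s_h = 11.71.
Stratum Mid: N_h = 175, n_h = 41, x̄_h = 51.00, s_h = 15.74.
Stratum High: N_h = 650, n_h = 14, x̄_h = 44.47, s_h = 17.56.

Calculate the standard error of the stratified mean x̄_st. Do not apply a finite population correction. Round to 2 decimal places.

SE(x̄_st) ≈ 2.98

V̂(x̄_st) = Σ W_h² s_h²/n_h, with W_h = N_h/N and N = 1050:
  stratum Low: (225/1050)²·11.71²/25 = 0.251861
  stratum Mid: (175/1050)²·15.74²/41 = 0.167851
  stratum High: (650/1050)²·17.56²/14 = 8.44052
V̂(x̄_st) = 8.86023
SE(x̄_st) = √8.86023 = 2.97661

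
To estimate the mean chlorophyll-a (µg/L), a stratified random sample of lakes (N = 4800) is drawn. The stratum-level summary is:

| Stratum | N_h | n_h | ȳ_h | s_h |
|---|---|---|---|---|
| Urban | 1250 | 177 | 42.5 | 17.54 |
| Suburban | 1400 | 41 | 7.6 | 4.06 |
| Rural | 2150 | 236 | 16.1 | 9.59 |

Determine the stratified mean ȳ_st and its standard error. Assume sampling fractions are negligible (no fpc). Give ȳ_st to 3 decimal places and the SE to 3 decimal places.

ȳ_st = Σ W_h ȳ_h = (1250·42.5 + 1400·7.6 + 2150·16.1)/4800 = 20.49583
V̂(ȳ_st) = Σ W_h² s_h²/n_h, with W_h = N_h/N and N = 4800:
  stratum Urban: (1250/4800)²·17.54²/177 = 0.117875
  stratum Suburban: (1400/4800)²·4.06²/41 = 0.0342012
  stratum Rural: (2150/4800)²·9.59²/236 = 0.0781843
V̂(ȳ_st) = 0.230261
SE(ȳ_st) = √0.230261 = 0.479855

ȳ_st ≈ 20.496, SE ≈ 0.480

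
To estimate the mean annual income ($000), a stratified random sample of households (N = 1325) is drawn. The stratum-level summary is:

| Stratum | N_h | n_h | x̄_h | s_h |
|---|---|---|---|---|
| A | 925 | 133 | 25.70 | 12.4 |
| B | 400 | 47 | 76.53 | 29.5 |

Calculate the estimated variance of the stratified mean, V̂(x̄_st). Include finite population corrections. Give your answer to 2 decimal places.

V̂(x̄_st) ≈ 1.97

V̂(x̄_st) = Σ W_h² (1 − n_h/N_h) s_h²/n_h, with W_h = N_h/N and N = 1325:
  stratum A: (925/1325)²·(1 − 133/925)·12.4²/133 = 0.482422
  stratum B: (400/1325)²·(1 − 47/400)·29.5²/47 = 1.48919
V̂(x̄_st) = 1.97161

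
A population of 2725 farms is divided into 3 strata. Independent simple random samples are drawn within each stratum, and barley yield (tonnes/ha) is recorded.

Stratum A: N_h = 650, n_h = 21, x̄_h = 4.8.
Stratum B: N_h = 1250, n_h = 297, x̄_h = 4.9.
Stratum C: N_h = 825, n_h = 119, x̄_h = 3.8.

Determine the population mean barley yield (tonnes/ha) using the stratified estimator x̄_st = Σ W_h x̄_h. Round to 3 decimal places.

N = Σ N_h = 2725. Stratum weights W_h = N_h/N.
x̄_st = (650·4.8 + 1250·4.9 + 825·3.8) / 2725 = 4.54312

x̄_st ≈ 4.543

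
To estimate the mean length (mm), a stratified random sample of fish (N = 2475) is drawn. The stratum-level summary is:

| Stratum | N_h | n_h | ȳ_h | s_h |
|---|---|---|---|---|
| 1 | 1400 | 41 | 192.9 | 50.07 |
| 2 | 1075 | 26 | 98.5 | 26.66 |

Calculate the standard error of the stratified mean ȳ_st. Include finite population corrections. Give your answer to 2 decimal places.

SE(ȳ_st) ≈ 4.90

V̂(ȳ_st) = Σ W_h² (1 − n_h/N_h) s_h²/n_h, with W_h = N_h/N and N = 2475:
  stratum 1: (1400/2475)²·(1 − 41/1400)·50.07²/41 = 18.9919
  stratum 2: (1075/2475)²·(1 − 26/1075)·26.66²/26 = 5.03246
V̂(ȳ_st) = 24.0244
SE(ȳ_st) = √24.0244 = 4.90147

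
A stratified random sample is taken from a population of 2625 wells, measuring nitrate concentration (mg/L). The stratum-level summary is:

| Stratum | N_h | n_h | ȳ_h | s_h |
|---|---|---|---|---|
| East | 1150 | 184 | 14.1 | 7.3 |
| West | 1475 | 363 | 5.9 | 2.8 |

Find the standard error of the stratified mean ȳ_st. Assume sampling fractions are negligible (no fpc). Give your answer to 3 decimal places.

SE(ȳ_st) ≈ 0.250

V̂(ȳ_st) = Σ W_h² s_h²/n_h, with W_h = N_h/N and N = 2625:
  stratum East: (1150/2625)²·7.3²/184 = 0.0555859
  stratum West: (1475/2625)²·2.8²/363 = 0.00681922
V̂(ȳ_st) = 0.0624052
SE(ȳ_st) = √0.0624052 = 0.24981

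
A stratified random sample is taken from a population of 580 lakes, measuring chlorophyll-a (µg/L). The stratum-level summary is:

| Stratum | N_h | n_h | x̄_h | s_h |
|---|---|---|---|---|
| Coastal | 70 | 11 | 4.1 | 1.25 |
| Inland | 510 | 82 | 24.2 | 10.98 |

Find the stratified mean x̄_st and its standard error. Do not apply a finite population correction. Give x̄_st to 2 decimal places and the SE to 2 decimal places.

x̄_st = Σ W_h x̄_h = (70·4.1 + 510·24.2)/580 = 21.77414
V̂(x̄_st) = Σ W_h² s_h²/n_h, with W_h = N_h/N and N = 580:
  stratum Coastal: (70/580)²·1.25²/11 = 0.00206903
  stratum Inland: (510/580)²·10.98²/82 = 1.13678
V̂(x̄_st) = 1.13885
SE(x̄_st) = √1.13885 = 1.06717

x̄_st ≈ 21.77, SE ≈ 1.07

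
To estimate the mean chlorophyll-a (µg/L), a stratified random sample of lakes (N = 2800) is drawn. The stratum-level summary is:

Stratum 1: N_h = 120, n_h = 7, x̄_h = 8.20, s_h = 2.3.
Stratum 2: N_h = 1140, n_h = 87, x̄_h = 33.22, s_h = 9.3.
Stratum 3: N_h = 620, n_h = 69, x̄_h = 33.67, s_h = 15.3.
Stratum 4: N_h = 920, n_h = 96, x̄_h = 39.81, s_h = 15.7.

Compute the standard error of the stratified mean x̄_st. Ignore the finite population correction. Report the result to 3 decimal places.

V̂(x̄_st) = Σ W_h² s_h²/n_h, with W_h = N_h/N and N = 2800:
  stratum 1: (120/2800)²·2.3²/7 = 0.00138805
  stratum 2: (1140/2800)²·9.3²/87 = 0.164794
  stratum 3: (620/2800)²·15.3²/69 = 0.166342
  stratum 4: (920/2800)²·15.7²/96 = 0.277196
V̂(x̄_st) = 0.60972
SE(x̄_st) = √0.60972 = 0.780846

SE(x̄_st) ≈ 0.781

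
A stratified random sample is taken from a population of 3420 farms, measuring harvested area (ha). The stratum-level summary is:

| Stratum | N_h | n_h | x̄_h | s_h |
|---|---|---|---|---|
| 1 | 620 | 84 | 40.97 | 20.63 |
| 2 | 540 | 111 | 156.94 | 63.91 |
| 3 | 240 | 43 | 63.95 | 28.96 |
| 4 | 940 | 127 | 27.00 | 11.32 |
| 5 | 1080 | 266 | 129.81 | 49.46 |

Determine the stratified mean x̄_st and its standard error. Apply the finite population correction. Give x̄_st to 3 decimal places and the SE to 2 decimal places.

x̄_st = Σ W_h x̄_h = (620·40.97 + 540·156.94 + 240·63.95 + 940·27.00 + 1080·129.81)/3420 = 85.10871
V̂(x̄_st) = Σ W_h² (1 − n_h/N_h) s_h²/n_h, with W_h = N_h/N and N = 3420:
  stratum 1: (620/3420)²·(1 − 84/620)·20.63²/84 = 0.143954
  stratum 2: (540/3420)²·(1 − 111/540)·63.91²/111 = 0.728809
  stratum 3: (240/3420)²·(1 − 43/240)·28.96²/43 = 0.0788413
  stratum 4: (940/3420)²·(1 − 127/940)·11.32²/127 = 0.0659258
  stratum 5: (1080/3420)²·(1 − 266/1080)·49.46²/266 = 0.69123
V̂(x̄_st) = 1.70876
SE(x̄_st) = √1.70876 = 1.3072

x̄_st ≈ 85.109, SE ≈ 1.31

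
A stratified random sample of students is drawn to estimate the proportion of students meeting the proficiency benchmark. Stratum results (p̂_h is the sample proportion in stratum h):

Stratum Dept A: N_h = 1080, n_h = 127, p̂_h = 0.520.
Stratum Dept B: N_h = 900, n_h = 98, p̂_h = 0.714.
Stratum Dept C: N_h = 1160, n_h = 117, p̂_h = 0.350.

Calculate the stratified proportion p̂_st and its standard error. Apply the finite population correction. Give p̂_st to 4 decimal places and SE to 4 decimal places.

N = 3140; stratum weights W_h = N_h/N.
p̂_st = Σ W_h p̂_h = (1080·0.520 + 900·0.714 + 1160·0.350)/3140 = 0.51280
V̂(p̂_st) = Σ W_h² (1 − n_h/N_h) p̂_h(1−p̂_h)/(n_h−1):
  stratum Dept A: (1080/3140)²·(1 − 127/1080)·0.520·0.480/126 = 0.000206791
  stratum Dept B: (900/3140)²·(1 − 98/900)·0.714·0.286/97 = 0.000154117
  stratum Dept C: (1160/3140)²·(1 − 117/1160)·0.350·0.650/116 = 0.000240661
V̂(p̂_st) = 0.000601569; SE = √V̂ = 0.0245269

p̂_st ≈ 0.5128, SE ≈ 0.0245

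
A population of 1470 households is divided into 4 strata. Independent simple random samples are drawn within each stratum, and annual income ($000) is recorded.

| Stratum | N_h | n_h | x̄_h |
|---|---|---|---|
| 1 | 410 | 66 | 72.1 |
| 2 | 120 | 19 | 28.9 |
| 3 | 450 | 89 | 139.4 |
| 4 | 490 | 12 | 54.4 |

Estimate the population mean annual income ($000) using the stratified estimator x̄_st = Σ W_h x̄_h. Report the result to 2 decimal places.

x̄_st ≈ 83.28

N = Σ N_h = 1470. Stratum weights W_h = N_h/N.
x̄_st = (410·72.1 + 120·28.9 + 450·139.4 + 490·54.4) / 1470 = 83.2755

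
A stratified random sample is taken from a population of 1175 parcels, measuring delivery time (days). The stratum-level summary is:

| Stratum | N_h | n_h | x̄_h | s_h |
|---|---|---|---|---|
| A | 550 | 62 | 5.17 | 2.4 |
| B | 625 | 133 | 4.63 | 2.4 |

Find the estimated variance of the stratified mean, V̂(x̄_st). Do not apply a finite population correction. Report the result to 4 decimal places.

V̂(x̄_st) ≈ 0.0326

V̂(x̄_st) = Σ W_h² s_h²/n_h, with W_h = N_h/N and N = 1175:
  stratum A: (550/1175)²·2.4²/62 = 0.0203554
  stratum B: (625/1175)²·2.4²/133 = 0.0122534
V̂(x̄_st) = 0.0326088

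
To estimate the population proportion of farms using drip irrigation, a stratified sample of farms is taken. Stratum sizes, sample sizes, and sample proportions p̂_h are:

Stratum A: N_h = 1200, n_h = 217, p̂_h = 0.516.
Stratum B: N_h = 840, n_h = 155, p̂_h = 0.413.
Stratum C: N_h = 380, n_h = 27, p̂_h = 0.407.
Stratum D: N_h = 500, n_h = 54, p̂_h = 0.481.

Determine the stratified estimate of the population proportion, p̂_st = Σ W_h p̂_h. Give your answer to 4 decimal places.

N = 2920; stratum weights W_h = N_h/N.
p̂_st = Σ W_h p̂_h = (1200·0.516 + 840·0.413 + 380·0.407 + 500·0.481)/2920 = 0.46619

p̂_st ≈ 0.4662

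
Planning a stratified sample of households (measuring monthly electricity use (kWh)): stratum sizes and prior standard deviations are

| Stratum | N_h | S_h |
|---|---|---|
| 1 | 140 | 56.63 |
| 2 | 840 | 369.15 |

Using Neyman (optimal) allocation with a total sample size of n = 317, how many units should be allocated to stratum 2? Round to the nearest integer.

309

Neyman allocation: n_h = n · N_h S_h / Σ N_i S_i, with n = 317.
  stratum 1: N_h·S_h = 140·56.63 = 7928.20
  stratum 2: N_h·S_h = 840·369.15 = 310086.00
Σ N_h S_h = 318014.20
n for stratum 2 = 317·310086.00/318014.20 = 309.097 → 309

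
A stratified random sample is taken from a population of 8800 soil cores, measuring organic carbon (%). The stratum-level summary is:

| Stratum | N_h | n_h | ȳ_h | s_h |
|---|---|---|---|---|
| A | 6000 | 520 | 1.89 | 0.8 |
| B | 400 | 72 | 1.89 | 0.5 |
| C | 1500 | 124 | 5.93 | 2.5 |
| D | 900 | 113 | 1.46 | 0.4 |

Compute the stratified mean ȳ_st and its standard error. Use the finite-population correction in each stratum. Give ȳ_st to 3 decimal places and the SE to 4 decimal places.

ȳ_st ≈ 2.535, SE ≈ 0.0434

ȳ_st = Σ W_h ȳ_h = (6000·1.89 + 400·1.89 + 1500·5.93 + 900·1.46)/8800 = 2.53466
V̂(ȳ_st) = Σ W_h² (1 − n_h/N_h) s_h²/n_h, with W_h = N_h/N and N = 8800:
  stratum A: (6000/8800)²·(1 − 520/6000)·0.8²/520 = 0.000522568
  stratum B: (400/8800)²·(1 − 72/400)·0.5²/72 = 5.88269e-06
  stratum C: (1500/8800)²·(1 − 124/1500)·2.5²/124 = 0.00134339
  stratum D: (900/8800)²·(1 − 113/900)·0.4²/113 = 1.29507e-05
V̂(ȳ_st) = 0.00188479
SE(ȳ_st) = √0.00188479 = 0.0434142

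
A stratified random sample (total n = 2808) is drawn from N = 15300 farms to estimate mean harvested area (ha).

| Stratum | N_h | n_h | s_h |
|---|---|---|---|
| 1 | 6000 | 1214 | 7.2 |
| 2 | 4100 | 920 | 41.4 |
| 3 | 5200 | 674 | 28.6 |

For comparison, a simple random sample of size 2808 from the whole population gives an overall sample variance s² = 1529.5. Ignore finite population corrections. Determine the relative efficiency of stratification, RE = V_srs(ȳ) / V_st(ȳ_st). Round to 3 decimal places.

RE ≈ 1.942

V̂(ȳ_st) = Σ W_h² s_h²/n_h, with W_h = N_h/N and N = 15300:
  stratum 1: (6000/15300)²·7.2²/1214 = 0.00656698
  stratum 2: (4100/15300)²·41.4²/920 = 0.133782
  stratum 3: (5200/15300)²·28.6²/674 = 0.140183
V_st = 0.280532
V_srs = s²/n = 1529.5/2808 = 0.544694
Relative efficiency = V_srs / V_st = 0.544694/0.280532 = 1.9416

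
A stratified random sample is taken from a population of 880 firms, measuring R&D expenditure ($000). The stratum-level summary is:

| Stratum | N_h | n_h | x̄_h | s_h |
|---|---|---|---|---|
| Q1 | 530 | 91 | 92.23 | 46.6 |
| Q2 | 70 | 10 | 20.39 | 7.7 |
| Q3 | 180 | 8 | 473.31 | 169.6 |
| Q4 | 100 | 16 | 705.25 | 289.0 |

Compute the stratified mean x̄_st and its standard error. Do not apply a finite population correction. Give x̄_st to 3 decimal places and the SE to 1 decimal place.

x̄_st ≈ 234.125, SE ≈ 15.1

x̄_st = Σ W_h x̄_h = (530·92.23 + 70·20.39 + 180·473.31 + 100·705.25)/880 = 234.12500
V̂(x̄_st) = Σ W_h² s_h²/n_h, with W_h = N_h/N and N = 880:
  stratum Q1: (530/880)²·46.6²/91 = 8.65599
  stratum Q2: (70/880)²·7.7²/10 = 0.0375156
  stratum Q3: (180/880)²·169.6²/8 = 150.432
  stratum Q4: (100/880)²·289.0²/16 = 67.4078
V̂(x̄_st) = 226.534
SE(x̄_st) = √226.534 = 15.051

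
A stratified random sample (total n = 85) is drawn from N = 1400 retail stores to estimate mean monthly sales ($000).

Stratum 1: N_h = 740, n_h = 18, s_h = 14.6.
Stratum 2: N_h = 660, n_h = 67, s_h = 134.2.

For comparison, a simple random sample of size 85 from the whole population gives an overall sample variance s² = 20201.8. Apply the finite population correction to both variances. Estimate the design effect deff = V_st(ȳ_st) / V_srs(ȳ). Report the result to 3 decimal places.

deff ≈ 0.255

V̂(ȳ_st) = Σ W_h² (1 − n_h/N_h) s_h²/n_h, with W_h = N_h/N and N = 1400:
  stratum 1: (740/1400)²·(1 − 18/740)·14.6²/18 = 3.22809
  stratum 2: (660/1400)²·(1 − 67/660)·134.2²/67 = 53.6751
V_st = 56.9032
V_srs = (1 − 85/1400)·20201.8/85 = 223.238
deff = V_st / V_srs = 56.9032/223.238 = 0.2549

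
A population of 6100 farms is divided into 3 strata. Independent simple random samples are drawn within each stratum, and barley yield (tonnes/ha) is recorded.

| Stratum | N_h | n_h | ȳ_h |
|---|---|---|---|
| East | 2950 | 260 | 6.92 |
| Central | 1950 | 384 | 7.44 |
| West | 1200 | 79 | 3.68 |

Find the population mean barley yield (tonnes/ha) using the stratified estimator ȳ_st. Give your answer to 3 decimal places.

ȳ_st ≈ 6.449

N = Σ N_h = 6100. Stratum weights W_h = N_h/N.
ȳ_st = (2950·6.92 + 1950·7.44 + 1200·3.68) / 6100 = 6.44885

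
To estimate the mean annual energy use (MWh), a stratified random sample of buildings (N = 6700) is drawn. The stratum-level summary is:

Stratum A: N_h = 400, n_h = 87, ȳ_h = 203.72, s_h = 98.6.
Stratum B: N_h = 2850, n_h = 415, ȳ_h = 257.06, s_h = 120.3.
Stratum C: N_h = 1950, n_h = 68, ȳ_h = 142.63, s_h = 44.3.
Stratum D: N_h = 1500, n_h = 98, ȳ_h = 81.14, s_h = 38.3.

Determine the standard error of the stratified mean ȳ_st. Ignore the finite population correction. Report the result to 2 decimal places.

SE(ȳ_st) ≈ 3.15

V̂(ȳ_st) = Σ W_h² s_h²/n_h, with W_h = N_h/N and N = 6700:
  stratum A: (400/6700)²·98.6²/87 = 0.398295
  stratum B: (2850/6700)²·120.3²/415 = 6.30991
  stratum C: (1950/6700)²·44.3²/68 = 2.44466
  stratum D: (1500/6700)²·38.3²/98 = 0.750247
V̂(ȳ_st) = 9.90311
SE(ȳ_st) = √9.90311 = 3.14692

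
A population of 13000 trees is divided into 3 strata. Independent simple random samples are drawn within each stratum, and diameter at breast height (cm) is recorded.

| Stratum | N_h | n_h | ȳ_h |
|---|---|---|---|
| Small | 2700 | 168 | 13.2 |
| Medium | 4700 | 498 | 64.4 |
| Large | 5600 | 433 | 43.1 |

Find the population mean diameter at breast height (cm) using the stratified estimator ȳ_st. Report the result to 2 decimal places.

N = Σ N_h = 13000. Stratum weights W_h = N_h/N.
ȳ_st = (2700·13.2 + 4700·64.4 + 5600·43.1) / 13000 = 44.5908

ȳ_st ≈ 44.59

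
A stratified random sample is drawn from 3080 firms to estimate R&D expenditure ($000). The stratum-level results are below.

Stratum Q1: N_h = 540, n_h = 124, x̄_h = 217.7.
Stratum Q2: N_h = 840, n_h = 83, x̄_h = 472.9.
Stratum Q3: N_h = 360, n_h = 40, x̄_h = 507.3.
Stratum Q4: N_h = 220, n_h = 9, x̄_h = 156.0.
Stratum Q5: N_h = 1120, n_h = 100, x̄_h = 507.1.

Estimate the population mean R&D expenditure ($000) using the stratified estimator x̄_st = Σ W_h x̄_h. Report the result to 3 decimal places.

N = Σ N_h = 3080. Stratum weights W_h = N_h/N.
x̄_st = (540·217.7 + 840·472.9 + 360·507.3 + 220·156.0 + 1120·507.1) / 3080 = 421.97857

x̄_st ≈ 421.979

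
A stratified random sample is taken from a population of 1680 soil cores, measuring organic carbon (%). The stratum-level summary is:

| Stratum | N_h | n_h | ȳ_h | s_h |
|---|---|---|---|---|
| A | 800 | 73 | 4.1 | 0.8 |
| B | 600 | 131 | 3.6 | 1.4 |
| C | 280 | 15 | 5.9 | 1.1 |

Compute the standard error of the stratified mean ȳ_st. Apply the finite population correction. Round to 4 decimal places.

V̂(ȳ_st) = Σ W_h² (1 − n_h/N_h) s_h²/n_h, with W_h = N_h/N and N = 1680:
  stratum A: (800/1680)²·(1 − 73/800)·0.8²/73 = 0.0018066
  stratum B: (600/1680)²·(1 − 131/600)·1.4²/131 = 0.00149173
  stratum C: (280/1680)²·(1 − 15/280)·1.1²/15 = 0.0021207
V̂(ȳ_st) = 0.00541904
SE(ȳ_st) = √0.00541904 = 0.0736141

SE(ȳ_st) ≈ 0.0736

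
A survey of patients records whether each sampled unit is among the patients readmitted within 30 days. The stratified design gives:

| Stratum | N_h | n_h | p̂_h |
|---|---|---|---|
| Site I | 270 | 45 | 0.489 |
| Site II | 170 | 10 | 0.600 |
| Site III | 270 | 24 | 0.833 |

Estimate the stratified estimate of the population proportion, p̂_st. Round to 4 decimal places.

p̂_st ≈ 0.6464

N = 710; stratum weights W_h = N_h/N.
p̂_st = Σ W_h p̂_h = (270·0.489 + 170·0.600 + 270·0.833)/710 = 0.64639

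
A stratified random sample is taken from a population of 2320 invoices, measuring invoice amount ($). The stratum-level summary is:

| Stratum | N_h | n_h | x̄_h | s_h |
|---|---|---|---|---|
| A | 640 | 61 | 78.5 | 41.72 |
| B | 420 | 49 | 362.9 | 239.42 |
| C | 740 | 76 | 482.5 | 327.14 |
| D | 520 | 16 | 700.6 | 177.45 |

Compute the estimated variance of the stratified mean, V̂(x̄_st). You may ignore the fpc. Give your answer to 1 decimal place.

V̂(x̄_st) = Σ W_h² s_h²/n_h, with W_h = N_h/N and N = 2320:
  stratum A: (640/2320)²·41.72²/61 = 2.17141
  stratum B: (420/2320)²·239.42²/49 = 38.3396
  stratum C: (740/2320)²·327.14²/76 = 143.265
  stratum D: (520/2320)²·177.45²/16 = 98.8696
V̂(x̄_st) = 282.646

V̂(x̄_st) ≈ 282.6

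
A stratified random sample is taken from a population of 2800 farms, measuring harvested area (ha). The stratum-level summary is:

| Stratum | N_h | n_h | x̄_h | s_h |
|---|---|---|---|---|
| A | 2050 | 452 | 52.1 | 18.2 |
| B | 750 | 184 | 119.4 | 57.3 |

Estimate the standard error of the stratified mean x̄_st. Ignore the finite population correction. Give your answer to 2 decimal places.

V̂(x̄_st) = Σ W_h² s_h²/n_h, with W_h = N_h/N and N = 2800:
  stratum A: (2050/2800)²·18.2²/452 = 0.392822
  stratum B: (750/2800)²·57.3²/184 = 1.28026
V̂(x̄_st) = 1.67308
SE(x̄_st) = √1.67308 = 1.29348

SE(x̄_st) ≈ 1.29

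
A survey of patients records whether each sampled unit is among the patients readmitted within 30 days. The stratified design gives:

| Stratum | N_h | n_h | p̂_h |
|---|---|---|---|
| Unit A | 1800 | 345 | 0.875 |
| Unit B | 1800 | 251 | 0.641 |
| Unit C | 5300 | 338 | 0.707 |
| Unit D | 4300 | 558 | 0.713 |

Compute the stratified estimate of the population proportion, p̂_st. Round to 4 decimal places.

N = 13200; stratum weights W_h = N_h/N.
p̂_st = Σ W_h p̂_h = (1800·0.875 + 1800·0.641 + 5300·0.707 + 4300·0.713)/13200 = 0.72286

p̂_st ≈ 0.7229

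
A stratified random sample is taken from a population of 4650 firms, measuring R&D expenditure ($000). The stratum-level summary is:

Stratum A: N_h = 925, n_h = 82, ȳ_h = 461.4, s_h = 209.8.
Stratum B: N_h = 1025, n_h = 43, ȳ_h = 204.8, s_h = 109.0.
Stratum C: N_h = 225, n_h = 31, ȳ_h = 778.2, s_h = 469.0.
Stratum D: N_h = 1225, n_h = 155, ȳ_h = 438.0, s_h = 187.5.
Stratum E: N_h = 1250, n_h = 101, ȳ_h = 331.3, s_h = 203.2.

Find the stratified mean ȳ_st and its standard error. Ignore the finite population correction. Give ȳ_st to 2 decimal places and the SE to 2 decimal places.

ȳ_st = Σ W_h ȳ_h = (925·461.4 + 1025·204.8 + 225·778.2 + 1225·438.0 + 1250·331.3)/4650 = 379.02903
V̂(ȳ_st) = Σ W_h² s_h²/n_h, with W_h = N_h/N and N = 4650:
  stratum A: (925/4650)²·209.8²/82 = 21.241
  stratum B: (1025/4650)²·109.0²/43 = 13.4254
  stratum C: (225/4650)²·469.0²/31 = 16.6128
  stratum D: (1225/4650)²·187.5²/155 = 15.7412
  stratum E: (1250/4650)²·203.2²/101 = 29.542
V̂(ȳ_st) = 96.5624
SE(ȳ_st) = √96.5624 = 9.82661

ȳ_st ≈ 379.03, SE ≈ 9.83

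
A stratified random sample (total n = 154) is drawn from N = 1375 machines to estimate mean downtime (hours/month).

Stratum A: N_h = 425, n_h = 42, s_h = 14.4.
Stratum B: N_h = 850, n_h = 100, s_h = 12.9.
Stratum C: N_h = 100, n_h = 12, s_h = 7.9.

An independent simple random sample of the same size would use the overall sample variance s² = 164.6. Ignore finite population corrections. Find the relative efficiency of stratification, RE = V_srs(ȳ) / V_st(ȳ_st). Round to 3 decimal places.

RE ≈ 0.942

V̂(ȳ_st) = Σ W_h² s_h²/n_h, with W_h = N_h/N and N = 1375:
  stratum A: (425/1375)²·14.4²/42 = 0.471681
  stratum B: (850/1375)²·12.9²/100 = 0.635934
  stratum C: (100/1375)²·7.9²/12 = 0.0275085
V_st = 1.13512
V_srs = s²/n = 164.6/154 = 1.06883
Relative efficiency = V_srs / V_st = 1.06883/1.13512 = 0.9416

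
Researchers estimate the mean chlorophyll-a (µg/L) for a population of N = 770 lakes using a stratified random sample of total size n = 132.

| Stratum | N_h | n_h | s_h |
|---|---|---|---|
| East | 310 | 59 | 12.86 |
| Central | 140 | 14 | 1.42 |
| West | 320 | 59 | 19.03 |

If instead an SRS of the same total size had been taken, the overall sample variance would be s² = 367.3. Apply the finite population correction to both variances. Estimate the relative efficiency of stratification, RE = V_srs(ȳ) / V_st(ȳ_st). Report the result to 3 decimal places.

RE ≈ 1.864

V̂(ȳ_st) = Σ W_h² (1 − n_h/N_h) s_h²/n_h, with W_h = N_h/N and N = 770:
  stratum East: (310/770)²·(1 − 59/310)·12.86²/59 = 0.367861
  stratum Central: (140/770)²·(1 − 14/140)·1.42²/14 = 0.00428515
  stratum West: (320/770)²·(1 − 59/320)·19.03²/59 = 0.864639
V_st = 1.23678
V_srs = (1 − 132/770)·367.3/132 = 2.30556
Relative efficiency = V_srs / V_st = 2.30556/1.23678 = 1.8642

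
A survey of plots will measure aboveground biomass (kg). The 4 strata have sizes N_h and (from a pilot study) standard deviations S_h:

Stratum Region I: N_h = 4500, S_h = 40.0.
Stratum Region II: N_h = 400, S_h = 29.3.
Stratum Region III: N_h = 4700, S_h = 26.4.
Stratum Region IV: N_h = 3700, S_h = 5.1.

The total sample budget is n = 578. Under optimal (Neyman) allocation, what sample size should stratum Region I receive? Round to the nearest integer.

Neyman allocation: n_h = n · N_h S_h / Σ N_i S_i, with n = 578.
  stratum Region I: N_h·S_h = 4500·40.0 = 180000.00
  stratum Region II: N_h·S_h = 400·29.3 = 11720.00
  stratum Region III: N_h·S_h = 4700·26.4 = 124080.00
  stratum Region IV: N_h·S_h = 3700·5.1 = 18870.00
Σ N_h S_h = 334670.00
n for stratum Region I = 578·180000.00/334670.00 = 310.873 → 311

311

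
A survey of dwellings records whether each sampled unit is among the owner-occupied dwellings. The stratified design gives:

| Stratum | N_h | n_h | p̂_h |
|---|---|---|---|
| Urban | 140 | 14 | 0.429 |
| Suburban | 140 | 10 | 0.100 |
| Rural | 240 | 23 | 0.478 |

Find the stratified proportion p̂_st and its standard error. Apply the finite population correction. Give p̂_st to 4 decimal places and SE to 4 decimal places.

p̂_st ≈ 0.3630, SE ≈ 0.0639

N = 520; stratum weights W_h = N_h/N.
p̂_st = Σ W_h p̂_h = (140·0.429 + 140·0.100 + 240·0.478)/520 = 0.36304
V̂(p̂_st) = Σ W_h² (1 − n_h/N_h) p̂_h(1−p̂_h)/(n_h−1):
  stratum Urban: (140/520)²·(1 − 14/140)·0.429·0.571/13 = 0.00122925
  stratum Suburban: (140/520)²·(1 − 10/140)·0.100·0.900/9 = 0.000673077
  stratum Rural: (240/520)²·(1 − 23/240)·0.478·0.522/22 = 0.00218444
V̂(p̂_st) = 0.00408677; SE = √V̂ = 0.0639279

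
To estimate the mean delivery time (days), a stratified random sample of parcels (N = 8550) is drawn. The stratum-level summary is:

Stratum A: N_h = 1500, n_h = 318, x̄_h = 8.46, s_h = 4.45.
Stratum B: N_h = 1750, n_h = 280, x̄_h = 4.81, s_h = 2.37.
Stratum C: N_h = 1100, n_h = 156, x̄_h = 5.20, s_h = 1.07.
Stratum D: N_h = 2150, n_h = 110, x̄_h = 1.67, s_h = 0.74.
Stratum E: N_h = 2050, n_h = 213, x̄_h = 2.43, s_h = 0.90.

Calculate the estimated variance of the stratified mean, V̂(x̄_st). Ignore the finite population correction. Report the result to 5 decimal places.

V̂(x̄_st) = Σ W_h² s_h²/n_h, with W_h = N_h/N and N = 8550:
  stratum A: (1500/8550)²·4.45²/318 = 0.00191665
  stratum B: (1750/8550)²·2.37²/280 = 0.000840393
  stratum C: (1100/8550)²·1.07²/156 = 0.000121478
  stratum D: (2150/8550)²·0.74²/110 = 0.000314786
  stratum E: (2050/8550)²·0.90²/213 = 0.000218615
V̂(x̄_st) = 0.00341192

V̂(x̄_st) ≈ 0.00341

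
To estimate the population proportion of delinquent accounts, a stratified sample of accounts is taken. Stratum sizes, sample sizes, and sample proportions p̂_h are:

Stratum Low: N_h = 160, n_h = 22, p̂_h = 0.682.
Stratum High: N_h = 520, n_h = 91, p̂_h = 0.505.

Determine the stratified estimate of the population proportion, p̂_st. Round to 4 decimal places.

p̂_st ≈ 0.5466

N = 680; stratum weights W_h = N_h/N.
p̂_st = Σ W_h p̂_h = (160·0.682 + 520·0.505)/680 = 0.54665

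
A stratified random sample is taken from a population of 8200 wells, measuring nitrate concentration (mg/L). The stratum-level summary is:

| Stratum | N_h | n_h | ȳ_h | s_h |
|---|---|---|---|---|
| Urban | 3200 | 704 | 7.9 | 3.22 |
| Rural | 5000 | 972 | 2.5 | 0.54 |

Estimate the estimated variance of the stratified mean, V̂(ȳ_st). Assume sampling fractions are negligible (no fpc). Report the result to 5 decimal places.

V̂(ȳ_st) ≈ 0.00235

V̂(ȳ_st) = Σ W_h² s_h²/n_h, with W_h = N_h/N and N = 8200:
  stratum Urban: (3200/8200)²·3.22²/704 = 0.00224291
  stratum Rural: (5000/8200)²·0.54²/972 = 0.000111541
V̂(ȳ_st) = 0.00235445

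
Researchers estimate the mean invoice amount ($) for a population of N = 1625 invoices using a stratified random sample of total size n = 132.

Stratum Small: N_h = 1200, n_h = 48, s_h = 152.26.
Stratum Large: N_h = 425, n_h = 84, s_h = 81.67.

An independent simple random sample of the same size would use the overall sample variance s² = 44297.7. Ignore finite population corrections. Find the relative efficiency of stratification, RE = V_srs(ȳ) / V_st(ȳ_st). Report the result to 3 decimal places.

RE ≈ 1.248

V̂(ȳ_st) = Σ W_h² s_h²/n_h, with W_h = N_h/N and N = 1625:
  stratum Small: (1200/1625)²·152.26²/48 = 263.382
  stratum Large: (425/1625)²·81.67²/84 = 5.43146
V_st = 268.814
V_srs = s²/n = 44297.7/132 = 335.589
Relative efficiency = V_srs / V_st = 335.589/268.814 = 1.2484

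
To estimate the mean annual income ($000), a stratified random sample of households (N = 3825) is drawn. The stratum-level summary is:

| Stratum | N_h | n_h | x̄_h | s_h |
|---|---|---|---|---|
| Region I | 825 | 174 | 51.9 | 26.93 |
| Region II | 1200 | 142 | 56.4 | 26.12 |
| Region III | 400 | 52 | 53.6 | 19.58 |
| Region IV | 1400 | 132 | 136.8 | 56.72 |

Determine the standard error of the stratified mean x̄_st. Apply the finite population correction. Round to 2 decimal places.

V̂(x̄_st) = Σ W_h² (1 − n_h/N_h) s_h²/n_h, with W_h = N_h/N and N = 3825:
  stratum Region I: (825/3825)²·(1 − 174/825)·26.93²/174 = 0.153001
  stratum Region II: (1200/3825)²·(1 − 142/1200)·26.12²/142 = 0.416929
  stratum Region III: (400/3825)²·(1 − 52/400)·19.58²/52 = 0.0701453
  stratum Region IV: (1400/3825)²·(1 − 132/1400)·56.72²/132 = 2.95722
V̂(x̄_st) = 3.59729
SE(x̄_st) = √3.59729 = 1.89665

SE(x̄_st) ≈ 1.90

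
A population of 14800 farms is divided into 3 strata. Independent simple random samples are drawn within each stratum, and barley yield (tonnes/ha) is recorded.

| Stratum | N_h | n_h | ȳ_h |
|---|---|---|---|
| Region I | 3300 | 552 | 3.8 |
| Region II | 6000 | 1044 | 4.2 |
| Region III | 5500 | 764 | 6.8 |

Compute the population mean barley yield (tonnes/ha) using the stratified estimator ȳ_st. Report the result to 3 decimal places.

N = Σ N_h = 14800. Stratum weights W_h = N_h/N.
ȳ_st = (3300·3.8 + 6000·4.2 + 5500·6.8) / 14800 = 5.07703

ȳ_st ≈ 5.077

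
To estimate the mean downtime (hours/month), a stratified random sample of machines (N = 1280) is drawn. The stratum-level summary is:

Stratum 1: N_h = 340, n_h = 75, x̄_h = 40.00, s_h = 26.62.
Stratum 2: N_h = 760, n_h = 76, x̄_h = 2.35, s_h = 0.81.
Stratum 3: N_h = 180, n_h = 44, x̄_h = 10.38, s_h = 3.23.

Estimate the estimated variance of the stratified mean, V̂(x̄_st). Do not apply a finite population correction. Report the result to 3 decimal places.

V̂(x̄_st) = Σ W_h² s_h²/n_h, with W_h = N_h/N and N = 1280:
  stratum 1: (340/1280)²·26.62²/75 = 0.666642
  stratum 2: (760/1280)²·0.81²/76 = 0.00304343
  stratum 3: (180/1280)²·3.23²/44 = 0.00468897
V̂(x̄_st) = 0.674374

V̂(x̄_st) ≈ 0.674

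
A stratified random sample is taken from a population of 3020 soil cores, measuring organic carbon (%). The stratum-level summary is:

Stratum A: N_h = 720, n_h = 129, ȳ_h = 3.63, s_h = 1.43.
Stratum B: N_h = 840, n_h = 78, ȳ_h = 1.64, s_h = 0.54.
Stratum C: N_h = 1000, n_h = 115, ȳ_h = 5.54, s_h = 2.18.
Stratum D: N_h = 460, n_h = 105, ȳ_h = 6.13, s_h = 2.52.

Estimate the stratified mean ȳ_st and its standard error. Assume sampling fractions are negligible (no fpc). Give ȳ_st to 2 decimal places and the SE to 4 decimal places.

ȳ_st ≈ 4.09, SE ≈ 0.0844

ȳ_st = Σ W_h ȳ_h = (720·3.63 + 840·1.64 + 1000·5.54 + 460·6.13)/3020 = 4.08974
V̂(ȳ_st) = Σ W_h² s_h²/n_h, with W_h = N_h/N and N = 3020:
  stratum A: (720/3020)²·1.43²/129 = 0.000901018
  stratum B: (840/3020)²·0.54²/78 = 0.000289226
  stratum C: (1000/3020)²·2.18²/115 = 0.00453108
  stratum D: (460/3020)²·2.52²/105 = 0.00140318
V̂(ȳ_st) = 0.0071245
SE(ȳ_st) = √0.0071245 = 0.0844068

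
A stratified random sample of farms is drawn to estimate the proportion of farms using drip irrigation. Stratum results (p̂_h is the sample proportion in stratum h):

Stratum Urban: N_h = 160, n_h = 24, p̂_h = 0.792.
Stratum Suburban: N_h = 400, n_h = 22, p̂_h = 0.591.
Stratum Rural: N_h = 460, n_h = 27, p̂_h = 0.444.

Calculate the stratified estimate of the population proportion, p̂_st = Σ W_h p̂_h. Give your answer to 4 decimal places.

p̂_st ≈ 0.5562

N = 1020; stratum weights W_h = N_h/N.
p̂_st = Σ W_h p̂_h = (160·0.792 + 400·0.591 + 460·0.444)/1020 = 0.55624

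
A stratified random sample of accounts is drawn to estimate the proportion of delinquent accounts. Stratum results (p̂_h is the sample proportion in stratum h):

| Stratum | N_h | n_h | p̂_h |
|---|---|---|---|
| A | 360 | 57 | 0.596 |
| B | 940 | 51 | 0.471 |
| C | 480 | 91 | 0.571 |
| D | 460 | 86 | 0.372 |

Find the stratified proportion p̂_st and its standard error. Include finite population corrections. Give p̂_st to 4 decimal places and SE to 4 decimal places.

p̂_st ≈ 0.4922, SE ≈ 0.0335

N = 2240; stratum weights W_h = N_h/N.
p̂_st = Σ W_h p̂_h = (360·0.596 + 940·0.471 + 480·0.571 + 460·0.372)/2240 = 0.49219
V̂(p̂_st) = Σ W_h² (1 − n_h/N_h) p̂_h(1−p̂_h)/(n_h−1):
  stratum A: (360/2240)²·(1 − 57/360)·0.596·0.404/56 = 9.34735e-05
  stratum B: (940/2240)²·(1 − 51/940)·0.471·0.529/50 = 0.000829927
  stratum C: (480/2240)²·(1 − 91/480)·0.571·0.429/90 = 0.000101285
  stratum D: (460/2240)²·(1 − 86/460)·0.372·0.628/85 = 9.4236e-05
V̂(p̂_st) = 0.00111892; SE = √V̂ = 0.0334503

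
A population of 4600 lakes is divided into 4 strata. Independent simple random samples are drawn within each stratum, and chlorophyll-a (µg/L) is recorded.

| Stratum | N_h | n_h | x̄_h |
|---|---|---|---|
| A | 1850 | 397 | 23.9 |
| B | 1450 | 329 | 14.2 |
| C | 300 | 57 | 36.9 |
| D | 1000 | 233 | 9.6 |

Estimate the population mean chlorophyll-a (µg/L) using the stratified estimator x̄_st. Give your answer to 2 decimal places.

N = Σ N_h = 4600. Stratum weights W_h = N_h/N.
x̄_st = (1850·23.9 + 1450·14.2 + 300·36.9 + 1000·9.6) / 4600 = 18.5815

x̄_st ≈ 18.58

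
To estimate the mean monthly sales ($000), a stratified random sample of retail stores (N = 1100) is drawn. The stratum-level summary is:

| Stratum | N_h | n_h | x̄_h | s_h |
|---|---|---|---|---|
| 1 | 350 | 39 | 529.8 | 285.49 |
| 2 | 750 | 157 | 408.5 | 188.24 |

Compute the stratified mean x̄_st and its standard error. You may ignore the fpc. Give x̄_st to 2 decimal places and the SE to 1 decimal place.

x̄_st ≈ 447.10, SE ≈ 17.8

x̄_st = Σ W_h x̄_h = (350·529.8 + 750·408.5)/1100 = 447.09545
V̂(x̄_st) = Σ W_h² s_h²/n_h, with W_h = N_h/N and N = 1100:
  stratum 1: (350/1100)²·285.49²/39 = 211.577
  stratum 2: (750/1100)²·188.24²/157 = 104.921
V̂(x̄_st) = 316.497
SE(x̄_st) = √316.497 = 17.7904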